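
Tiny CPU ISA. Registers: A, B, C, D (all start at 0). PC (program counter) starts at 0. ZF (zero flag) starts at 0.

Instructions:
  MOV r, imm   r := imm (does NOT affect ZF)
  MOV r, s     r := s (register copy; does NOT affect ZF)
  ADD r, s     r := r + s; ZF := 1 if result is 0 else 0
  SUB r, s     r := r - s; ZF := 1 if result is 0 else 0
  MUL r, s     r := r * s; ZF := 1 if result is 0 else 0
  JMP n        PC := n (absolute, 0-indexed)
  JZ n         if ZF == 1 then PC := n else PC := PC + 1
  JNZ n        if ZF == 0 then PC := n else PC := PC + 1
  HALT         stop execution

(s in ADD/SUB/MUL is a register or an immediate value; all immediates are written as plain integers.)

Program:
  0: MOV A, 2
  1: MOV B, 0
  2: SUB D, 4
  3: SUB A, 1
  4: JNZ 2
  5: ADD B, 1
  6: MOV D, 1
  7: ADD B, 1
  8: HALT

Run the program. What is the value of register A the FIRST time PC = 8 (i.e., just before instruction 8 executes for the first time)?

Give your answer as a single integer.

Step 1: PC=0 exec 'MOV A, 2'. After: A=2 B=0 C=0 D=0 ZF=0 PC=1
Step 2: PC=1 exec 'MOV B, 0'. After: A=2 B=0 C=0 D=0 ZF=0 PC=2
Step 3: PC=2 exec 'SUB D, 4'. After: A=2 B=0 C=0 D=-4 ZF=0 PC=3
Step 4: PC=3 exec 'SUB A, 1'. After: A=1 B=0 C=0 D=-4 ZF=0 PC=4
Step 5: PC=4 exec 'JNZ 2'. After: A=1 B=0 C=0 D=-4 ZF=0 PC=2
Step 6: PC=2 exec 'SUB D, 4'. After: A=1 B=0 C=0 D=-8 ZF=0 PC=3
Step 7: PC=3 exec 'SUB A, 1'. After: A=0 B=0 C=0 D=-8 ZF=1 PC=4
Step 8: PC=4 exec 'JNZ 2'. After: A=0 B=0 C=0 D=-8 ZF=1 PC=5
Step 9: PC=5 exec 'ADD B, 1'. After: A=0 B=1 C=0 D=-8 ZF=0 PC=6
Step 10: PC=6 exec 'MOV D, 1'. After: A=0 B=1 C=0 D=1 ZF=0 PC=7
Step 11: PC=7 exec 'ADD B, 1'. After: A=0 B=2 C=0 D=1 ZF=0 PC=8
First time PC=8: A=0

0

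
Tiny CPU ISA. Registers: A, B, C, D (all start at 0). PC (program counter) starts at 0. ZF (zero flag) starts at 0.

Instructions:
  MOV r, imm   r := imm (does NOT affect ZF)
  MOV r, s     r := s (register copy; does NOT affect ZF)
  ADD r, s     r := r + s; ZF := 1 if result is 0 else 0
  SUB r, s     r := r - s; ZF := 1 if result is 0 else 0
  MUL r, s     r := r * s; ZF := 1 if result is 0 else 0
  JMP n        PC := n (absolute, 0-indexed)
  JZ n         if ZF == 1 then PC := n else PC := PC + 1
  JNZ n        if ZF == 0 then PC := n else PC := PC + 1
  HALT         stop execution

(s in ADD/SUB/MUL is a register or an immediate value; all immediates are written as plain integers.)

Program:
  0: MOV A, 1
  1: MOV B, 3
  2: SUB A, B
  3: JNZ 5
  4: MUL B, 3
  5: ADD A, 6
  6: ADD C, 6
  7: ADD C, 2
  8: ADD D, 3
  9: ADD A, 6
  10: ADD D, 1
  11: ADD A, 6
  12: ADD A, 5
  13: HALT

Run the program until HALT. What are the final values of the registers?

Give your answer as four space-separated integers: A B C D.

Answer: 21 3 8 4

Derivation:
Step 1: PC=0 exec 'MOV A, 1'. After: A=1 B=0 C=0 D=0 ZF=0 PC=1
Step 2: PC=1 exec 'MOV B, 3'. After: A=1 B=3 C=0 D=0 ZF=0 PC=2
Step 3: PC=2 exec 'SUB A, B'. After: A=-2 B=3 C=0 D=0 ZF=0 PC=3
Step 4: PC=3 exec 'JNZ 5'. After: A=-2 B=3 C=0 D=0 ZF=0 PC=5
Step 5: PC=5 exec 'ADD A, 6'. After: A=4 B=3 C=0 D=0 ZF=0 PC=6
Step 6: PC=6 exec 'ADD C, 6'. After: A=4 B=3 C=6 D=0 ZF=0 PC=7
Step 7: PC=7 exec 'ADD C, 2'. After: A=4 B=3 C=8 D=0 ZF=0 PC=8
Step 8: PC=8 exec 'ADD D, 3'. After: A=4 B=3 C=8 D=3 ZF=0 PC=9
Step 9: PC=9 exec 'ADD A, 6'. After: A=10 B=3 C=8 D=3 ZF=0 PC=10
Step 10: PC=10 exec 'ADD D, 1'. After: A=10 B=3 C=8 D=4 ZF=0 PC=11
Step 11: PC=11 exec 'ADD A, 6'. After: A=16 B=3 C=8 D=4 ZF=0 PC=12
Step 12: PC=12 exec 'ADD A, 5'. After: A=21 B=3 C=8 D=4 ZF=0 PC=13
Step 13: PC=13 exec 'HALT'. After: A=21 B=3 C=8 D=4 ZF=0 PC=13 HALTED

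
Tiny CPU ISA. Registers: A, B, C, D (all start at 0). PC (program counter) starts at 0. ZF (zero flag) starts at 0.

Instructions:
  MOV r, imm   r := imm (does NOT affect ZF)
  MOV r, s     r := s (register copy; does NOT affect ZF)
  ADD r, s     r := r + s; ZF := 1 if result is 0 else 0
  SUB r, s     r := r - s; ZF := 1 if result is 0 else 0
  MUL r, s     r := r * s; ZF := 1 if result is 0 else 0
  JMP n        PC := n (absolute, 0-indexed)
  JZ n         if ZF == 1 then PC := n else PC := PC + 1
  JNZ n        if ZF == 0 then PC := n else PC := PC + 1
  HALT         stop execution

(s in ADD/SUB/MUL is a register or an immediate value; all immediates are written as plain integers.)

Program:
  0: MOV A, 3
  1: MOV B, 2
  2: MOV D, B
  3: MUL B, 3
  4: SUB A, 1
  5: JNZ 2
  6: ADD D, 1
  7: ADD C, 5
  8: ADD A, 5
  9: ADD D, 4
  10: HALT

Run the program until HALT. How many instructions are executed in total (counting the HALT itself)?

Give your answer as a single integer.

Answer: 19

Derivation:
Step 1: PC=0 exec 'MOV A, 3'. After: A=3 B=0 C=0 D=0 ZF=0 PC=1
Step 2: PC=1 exec 'MOV B, 2'. After: A=3 B=2 C=0 D=0 ZF=0 PC=2
Step 3: PC=2 exec 'MOV D, B'. After: A=3 B=2 C=0 D=2 ZF=0 PC=3
Step 4: PC=3 exec 'MUL B, 3'. After: A=3 B=6 C=0 D=2 ZF=0 PC=4
Step 5: PC=4 exec 'SUB A, 1'. After: A=2 B=6 C=0 D=2 ZF=0 PC=5
Step 6: PC=5 exec 'JNZ 2'. After: A=2 B=6 C=0 D=2 ZF=0 PC=2
Step 7: PC=2 exec 'MOV D, B'. After: A=2 B=6 C=0 D=6 ZF=0 PC=3
Step 8: PC=3 exec 'MUL B, 3'. After: A=2 B=18 C=0 D=6 ZF=0 PC=4
Step 9: PC=4 exec 'SUB A, 1'. After: A=1 B=18 C=0 D=6 ZF=0 PC=5
Step 10: PC=5 exec 'JNZ 2'. After: A=1 B=18 C=0 D=6 ZF=0 PC=2
Step 11: PC=2 exec 'MOV D, B'. After: A=1 B=18 C=0 D=18 ZF=0 PC=3
Step 12: PC=3 exec 'MUL B, 3'. After: A=1 B=54 C=0 D=18 ZF=0 PC=4
Step 13: PC=4 exec 'SUB A, 1'. After: A=0 B=54 C=0 D=18 ZF=1 PC=5
Step 14: PC=5 exec 'JNZ 2'. After: A=0 B=54 C=0 D=18 ZF=1 PC=6
Step 15: PC=6 exec 'ADD D, 1'. After: A=0 B=54 C=0 D=19 ZF=0 PC=7
Step 16: PC=7 exec 'ADD C, 5'. After: A=0 B=54 C=5 D=19 ZF=0 PC=8
Step 17: PC=8 exec 'ADD A, 5'. After: A=5 B=54 C=5 D=19 ZF=0 PC=9
Step 18: PC=9 exec 'ADD D, 4'. After: A=5 B=54 C=5 D=23 ZF=0 PC=10
Step 19: PC=10 exec 'HALT'. After: A=5 B=54 C=5 D=23 ZF=0 PC=10 HALTED
Total instructions executed: 19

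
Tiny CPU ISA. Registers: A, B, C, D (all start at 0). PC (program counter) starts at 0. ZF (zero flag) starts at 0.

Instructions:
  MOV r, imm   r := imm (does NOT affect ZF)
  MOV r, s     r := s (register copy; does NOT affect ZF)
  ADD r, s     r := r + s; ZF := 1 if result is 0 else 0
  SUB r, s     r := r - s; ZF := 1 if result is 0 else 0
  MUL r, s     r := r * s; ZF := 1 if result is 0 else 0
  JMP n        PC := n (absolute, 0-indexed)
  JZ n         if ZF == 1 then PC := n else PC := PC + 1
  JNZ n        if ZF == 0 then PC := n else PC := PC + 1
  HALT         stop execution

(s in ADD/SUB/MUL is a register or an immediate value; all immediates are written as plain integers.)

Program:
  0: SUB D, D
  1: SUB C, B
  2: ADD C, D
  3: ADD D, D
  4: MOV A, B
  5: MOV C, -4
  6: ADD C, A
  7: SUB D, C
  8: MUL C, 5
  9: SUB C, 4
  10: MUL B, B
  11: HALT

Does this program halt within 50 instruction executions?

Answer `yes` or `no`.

Step 1: PC=0 exec 'SUB D, D'. After: A=0 B=0 C=0 D=0 ZF=1 PC=1
Step 2: PC=1 exec 'SUB C, B'. After: A=0 B=0 C=0 D=0 ZF=1 PC=2
Step 3: PC=2 exec 'ADD C, D'. After: A=0 B=0 C=0 D=0 ZF=1 PC=3
Step 4: PC=3 exec 'ADD D, D'. After: A=0 B=0 C=0 D=0 ZF=1 PC=4
Step 5: PC=4 exec 'MOV A, B'. After: A=0 B=0 C=0 D=0 ZF=1 PC=5
Step 6: PC=5 exec 'MOV C, -4'. After: A=0 B=0 C=-4 D=0 ZF=1 PC=6
Step 7: PC=6 exec 'ADD C, A'. After: A=0 B=0 C=-4 D=0 ZF=0 PC=7
Step 8: PC=7 exec 'SUB D, C'. After: A=0 B=0 C=-4 D=4 ZF=0 PC=8
Step 9: PC=8 exec 'MUL C, 5'. After: A=0 B=0 C=-20 D=4 ZF=0 PC=9
Step 10: PC=9 exec 'SUB C, 4'. After: A=0 B=0 C=-24 D=4 ZF=0 PC=10
Step 11: PC=10 exec 'MUL B, B'. After: A=0 B=0 C=-24 D=4 ZF=1 PC=11
Step 12: PC=11 exec 'HALT'. After: A=0 B=0 C=-24 D=4 ZF=1 PC=11 HALTED

Answer: yes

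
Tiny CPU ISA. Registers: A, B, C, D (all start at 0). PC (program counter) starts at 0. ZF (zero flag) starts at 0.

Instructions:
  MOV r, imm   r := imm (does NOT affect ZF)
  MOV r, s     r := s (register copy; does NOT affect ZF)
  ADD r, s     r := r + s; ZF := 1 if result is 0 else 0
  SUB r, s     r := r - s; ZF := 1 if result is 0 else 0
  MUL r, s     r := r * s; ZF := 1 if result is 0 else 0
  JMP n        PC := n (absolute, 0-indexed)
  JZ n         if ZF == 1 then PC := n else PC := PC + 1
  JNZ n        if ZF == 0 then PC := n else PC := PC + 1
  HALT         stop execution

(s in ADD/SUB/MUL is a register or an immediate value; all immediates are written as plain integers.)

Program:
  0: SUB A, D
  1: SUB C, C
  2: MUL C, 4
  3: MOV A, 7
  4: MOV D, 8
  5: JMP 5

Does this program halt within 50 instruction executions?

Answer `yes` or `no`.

Answer: no

Derivation:
Step 1: PC=0 exec 'SUB A, D'. After: A=0 B=0 C=0 D=0 ZF=1 PC=1
Step 2: PC=1 exec 'SUB C, C'. After: A=0 B=0 C=0 D=0 ZF=1 PC=2
Step 3: PC=2 exec 'MUL C, 4'. After: A=0 B=0 C=0 D=0 ZF=1 PC=3
Step 4: PC=3 exec 'MOV A, 7'. After: A=7 B=0 C=0 D=0 ZF=1 PC=4
Step 5: PC=4 exec 'MOV D, 8'. After: A=7 B=0 C=0 D=8 ZF=1 PC=5
Step 6: PC=5 exec 'JMP 5'. After: A=7 B=0 C=0 D=8 ZF=1 PC=5
State after step 6 equals state after step 5: the program is in a cycle of length 1 and will never halt.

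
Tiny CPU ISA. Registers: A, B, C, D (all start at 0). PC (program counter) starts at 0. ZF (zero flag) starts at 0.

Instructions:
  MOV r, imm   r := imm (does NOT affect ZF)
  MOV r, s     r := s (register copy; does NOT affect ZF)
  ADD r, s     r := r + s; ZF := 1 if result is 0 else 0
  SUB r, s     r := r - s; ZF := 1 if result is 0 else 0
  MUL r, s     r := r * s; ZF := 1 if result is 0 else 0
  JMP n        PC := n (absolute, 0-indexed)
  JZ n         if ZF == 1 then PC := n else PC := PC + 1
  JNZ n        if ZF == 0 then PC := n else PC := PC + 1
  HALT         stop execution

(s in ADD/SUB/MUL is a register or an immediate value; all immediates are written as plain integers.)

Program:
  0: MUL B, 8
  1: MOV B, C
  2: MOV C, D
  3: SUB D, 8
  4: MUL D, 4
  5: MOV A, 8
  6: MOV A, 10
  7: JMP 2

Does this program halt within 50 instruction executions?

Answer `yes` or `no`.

Step 1: PC=0 exec 'MUL B, 8'. After: A=0 B=0 C=0 D=0 ZF=1 PC=1
Step 2: PC=1 exec 'MOV B, C'. After: A=0 B=0 C=0 D=0 ZF=1 PC=2
Step 3: PC=2 exec 'MOV C, D'. After: A=0 B=0 C=0 D=0 ZF=1 PC=3
Step 4: PC=3 exec 'SUB D, 8'. After: A=0 B=0 C=0 D=-8 ZF=0 PC=4
Step 5: PC=4 exec 'MUL D, 4'. After: A=0 B=0 C=0 D=-32 ZF=0 PC=5
Step 6: PC=5 exec 'MOV A, 8'. After: A=8 B=0 C=0 D=-32 ZF=0 PC=6
Step 7: PC=6 exec 'MOV A, 10'. After: A=10 B=0 C=0 D=-32 ZF=0 PC=7
Step 8: PC=7 exec 'JMP 2'. After: A=10 B=0 C=0 D=-32 ZF=0 PC=2
Step 9: PC=2 exec 'MOV C, D'. After: A=10 B=0 C=-32 D=-32 ZF=0 PC=3
Step 10: PC=3 exec 'SUB D, 8'. After: A=10 B=0 C=-32 D=-40 ZF=0 PC=4
Step 11: PC=4 exec 'MUL D, 4'. After: A=10 B=0 C=-32 D=-160 ZF=0 PC=5
Step 12: PC=5 exec 'MOV A, 8'. After: A=8 B=0 C=-32 D=-160 ZF=0 PC=6
Step 13: PC=6 exec 'MOV A, 10'. After: A=10 B=0 C=-32 D=-160 ZF=0 PC=7
Step 14: PC=7 exec 'JMP 2'. After: A=10 B=0 C=-32 D=-160 ZF=0 PC=2
Step 15: PC=2 exec 'MOV C, D'. After: A=10 B=0 C=-160 D=-160 ZF=0 PC=3
After 50 steps: not halted. PC revisits the same instructions with no path to HALT; will never halt.

Answer: no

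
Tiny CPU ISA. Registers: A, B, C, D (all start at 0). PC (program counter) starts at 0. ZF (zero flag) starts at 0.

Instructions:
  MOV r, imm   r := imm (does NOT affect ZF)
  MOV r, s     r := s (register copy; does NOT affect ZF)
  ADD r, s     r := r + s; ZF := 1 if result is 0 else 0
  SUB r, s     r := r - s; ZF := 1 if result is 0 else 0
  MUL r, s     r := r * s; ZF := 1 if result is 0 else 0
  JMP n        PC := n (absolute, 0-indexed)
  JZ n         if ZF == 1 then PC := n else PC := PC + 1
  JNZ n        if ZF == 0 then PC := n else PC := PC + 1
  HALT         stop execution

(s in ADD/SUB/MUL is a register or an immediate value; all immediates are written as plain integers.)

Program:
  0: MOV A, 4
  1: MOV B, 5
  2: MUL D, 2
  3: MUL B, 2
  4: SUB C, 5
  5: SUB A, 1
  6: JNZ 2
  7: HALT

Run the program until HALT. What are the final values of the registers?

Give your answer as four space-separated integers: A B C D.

Step 1: PC=0 exec 'MOV A, 4'. After: A=4 B=0 C=0 D=0 ZF=0 PC=1
Step 2: PC=1 exec 'MOV B, 5'. After: A=4 B=5 C=0 D=0 ZF=0 PC=2
Step 3: PC=2 exec 'MUL D, 2'. After: A=4 B=5 C=0 D=0 ZF=1 PC=3
Step 4: PC=3 exec 'MUL B, 2'. After: A=4 B=10 C=0 D=0 ZF=0 PC=4
Step 5: PC=4 exec 'SUB C, 5'. After: A=4 B=10 C=-5 D=0 ZF=0 PC=5
Step 6: PC=5 exec 'SUB A, 1'. After: A=3 B=10 C=-5 D=0 ZF=0 PC=6
Step 7: PC=6 exec 'JNZ 2'. After: A=3 B=10 C=-5 D=0 ZF=0 PC=2
Step 8: PC=2 exec 'MUL D, 2'. After: A=3 B=10 C=-5 D=0 ZF=1 PC=3
Step 9: PC=3 exec 'MUL B, 2'. After: A=3 B=20 C=-5 D=0 ZF=0 PC=4
Step 10: PC=4 exec 'SUB C, 5'. After: A=3 B=20 C=-10 D=0 ZF=0 PC=5
Step 11: PC=5 exec 'SUB A, 1'. After: A=2 B=20 C=-10 D=0 ZF=0 PC=6
Step 12: PC=6 exec 'JNZ 2'. After: A=2 B=20 C=-10 D=0 ZF=0 PC=2
Step 13: PC=2 exec 'MUL D, 2'. After: A=2 B=20 C=-10 D=0 ZF=1 PC=3
Step 14: PC=3 exec 'MUL B, 2'. After: A=2 B=40 C=-10 D=0 ZF=0 PC=4
Step 15: PC=4 exec 'SUB C, 5'. After: A=2 B=40 C=-15 D=0 ZF=0 PC=5
Step 16: PC=5 exec 'SUB A, 1'. After: A=1 B=40 C=-15 D=0 ZF=0 PC=6
Step 17: PC=6 exec 'JNZ 2'. After: A=1 B=40 C=-15 D=0 ZF=0 PC=2
Step 18: PC=2 exec 'MUL D, 2'. After: A=1 B=40 C=-15 D=0 ZF=1 PC=3
Step 19: PC=3 exec 'MUL B, 2'. After: A=1 B=80 C=-15 D=0 ZF=0 PC=4
Step 20: PC=4 exec 'SUB C, 5'. After: A=1 B=80 C=-20 D=0 ZF=0 PC=5
Step 21: PC=5 exec 'SUB A, 1'. After: A=0 B=80 C=-20 D=0 ZF=1 PC=6
Step 22: PC=6 exec 'JNZ 2'. After: A=0 B=80 C=-20 D=0 ZF=1 PC=7
Step 23: PC=7 exec 'HALT'. After: A=0 B=80 C=-20 D=0 ZF=1 PC=7 HALTED

Answer: 0 80 -20 0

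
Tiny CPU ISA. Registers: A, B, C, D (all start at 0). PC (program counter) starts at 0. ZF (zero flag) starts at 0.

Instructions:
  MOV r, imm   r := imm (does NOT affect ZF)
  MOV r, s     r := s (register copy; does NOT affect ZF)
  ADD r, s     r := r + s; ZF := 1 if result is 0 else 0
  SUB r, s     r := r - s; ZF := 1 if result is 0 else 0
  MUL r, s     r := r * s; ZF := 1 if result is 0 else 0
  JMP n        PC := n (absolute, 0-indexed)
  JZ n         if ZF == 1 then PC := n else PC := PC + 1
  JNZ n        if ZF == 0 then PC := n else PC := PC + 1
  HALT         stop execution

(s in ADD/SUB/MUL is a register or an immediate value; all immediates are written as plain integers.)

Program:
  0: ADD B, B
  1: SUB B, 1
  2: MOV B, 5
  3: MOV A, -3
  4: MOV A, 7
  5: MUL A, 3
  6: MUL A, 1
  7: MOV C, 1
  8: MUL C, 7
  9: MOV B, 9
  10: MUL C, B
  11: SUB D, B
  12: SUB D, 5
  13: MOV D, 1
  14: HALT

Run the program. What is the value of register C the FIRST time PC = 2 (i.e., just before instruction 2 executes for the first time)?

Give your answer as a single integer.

Step 1: PC=0 exec 'ADD B, B'. After: A=0 B=0 C=0 D=0 ZF=1 PC=1
Step 2: PC=1 exec 'SUB B, 1'. After: A=0 B=-1 C=0 D=0 ZF=0 PC=2
First time PC=2: C=0

0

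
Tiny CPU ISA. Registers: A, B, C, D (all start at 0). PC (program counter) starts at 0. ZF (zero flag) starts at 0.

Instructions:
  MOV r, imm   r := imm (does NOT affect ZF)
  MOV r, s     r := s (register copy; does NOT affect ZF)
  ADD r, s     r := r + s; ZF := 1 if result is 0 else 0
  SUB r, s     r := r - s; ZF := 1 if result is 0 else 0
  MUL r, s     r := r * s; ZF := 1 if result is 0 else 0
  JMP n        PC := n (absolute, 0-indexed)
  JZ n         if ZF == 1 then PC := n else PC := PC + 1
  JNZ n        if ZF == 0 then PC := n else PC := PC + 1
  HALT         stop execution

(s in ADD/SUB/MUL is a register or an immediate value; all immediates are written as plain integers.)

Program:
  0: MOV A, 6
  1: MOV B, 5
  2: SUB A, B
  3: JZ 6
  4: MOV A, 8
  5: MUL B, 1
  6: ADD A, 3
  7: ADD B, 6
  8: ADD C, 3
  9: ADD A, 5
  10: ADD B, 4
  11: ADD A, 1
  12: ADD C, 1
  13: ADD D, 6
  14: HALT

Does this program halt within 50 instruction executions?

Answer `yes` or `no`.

Answer: yes

Derivation:
Step 1: PC=0 exec 'MOV A, 6'. After: A=6 B=0 C=0 D=0 ZF=0 PC=1
Step 2: PC=1 exec 'MOV B, 5'. After: A=6 B=5 C=0 D=0 ZF=0 PC=2
Step 3: PC=2 exec 'SUB A, B'. After: A=1 B=5 C=0 D=0 ZF=0 PC=3
Step 4: PC=3 exec 'JZ 6'. After: A=1 B=5 C=0 D=0 ZF=0 PC=4
Step 5: PC=4 exec 'MOV A, 8'. After: A=8 B=5 C=0 D=0 ZF=0 PC=5
Step 6: PC=5 exec 'MUL B, 1'. After: A=8 B=5 C=0 D=0 ZF=0 PC=6
Step 7: PC=6 exec 'ADD A, 3'. After: A=11 B=5 C=0 D=0 ZF=0 PC=7
Step 8: PC=7 exec 'ADD B, 6'. After: A=11 B=11 C=0 D=0 ZF=0 PC=8
Step 9: PC=8 exec 'ADD C, 3'. After: A=11 B=11 C=3 D=0 ZF=0 PC=9
Step 10: PC=9 exec 'ADD A, 5'. After: A=16 B=11 C=3 D=0 ZF=0 PC=10
Step 11: PC=10 exec 'ADD B, 4'. After: A=16 B=15 C=3 D=0 ZF=0 PC=11
Step 12: PC=11 exec 'ADD A, 1'. After: A=17 B=15 C=3 D=0 ZF=0 PC=12
Step 13: PC=12 exec 'ADD C, 1'. After: A=17 B=15 C=4 D=0 ZF=0 PC=13
Step 14: PC=13 exec 'ADD D, 6'. After: A=17 B=15 C=4 D=6 ZF=0 PC=14
Step 15: PC=14 exec 'HALT'. After: A=17 B=15 C=4 D=6 ZF=0 PC=14 HALTED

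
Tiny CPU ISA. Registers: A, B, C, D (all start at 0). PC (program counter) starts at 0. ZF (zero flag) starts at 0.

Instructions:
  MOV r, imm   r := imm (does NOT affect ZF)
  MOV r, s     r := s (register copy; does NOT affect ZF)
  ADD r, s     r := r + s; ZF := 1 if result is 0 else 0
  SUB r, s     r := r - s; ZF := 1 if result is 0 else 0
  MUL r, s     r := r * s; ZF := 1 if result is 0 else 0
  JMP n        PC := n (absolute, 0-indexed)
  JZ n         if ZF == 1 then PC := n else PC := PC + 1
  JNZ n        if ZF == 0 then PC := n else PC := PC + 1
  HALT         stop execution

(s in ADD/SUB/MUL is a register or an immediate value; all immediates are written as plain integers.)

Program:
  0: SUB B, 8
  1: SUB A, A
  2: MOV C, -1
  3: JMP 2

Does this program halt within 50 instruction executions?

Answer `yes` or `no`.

Answer: no

Derivation:
Step 1: PC=0 exec 'SUB B, 8'. After: A=0 B=-8 C=0 D=0 ZF=0 PC=1
Step 2: PC=1 exec 'SUB A, A'. After: A=0 B=-8 C=0 D=0 ZF=1 PC=2
Step 3: PC=2 exec 'MOV C, -1'. After: A=0 B=-8 C=-1 D=0 ZF=1 PC=3
Step 4: PC=3 exec 'JMP 2'. After: A=0 B=-8 C=-1 D=0 ZF=1 PC=2
Step 5: PC=2 exec 'MOV C, -1'. After: A=0 B=-8 C=-1 D=0 ZF=1 PC=3
State after step 5 equals state after step 3: the program is in a cycle of length 2 and will never halt.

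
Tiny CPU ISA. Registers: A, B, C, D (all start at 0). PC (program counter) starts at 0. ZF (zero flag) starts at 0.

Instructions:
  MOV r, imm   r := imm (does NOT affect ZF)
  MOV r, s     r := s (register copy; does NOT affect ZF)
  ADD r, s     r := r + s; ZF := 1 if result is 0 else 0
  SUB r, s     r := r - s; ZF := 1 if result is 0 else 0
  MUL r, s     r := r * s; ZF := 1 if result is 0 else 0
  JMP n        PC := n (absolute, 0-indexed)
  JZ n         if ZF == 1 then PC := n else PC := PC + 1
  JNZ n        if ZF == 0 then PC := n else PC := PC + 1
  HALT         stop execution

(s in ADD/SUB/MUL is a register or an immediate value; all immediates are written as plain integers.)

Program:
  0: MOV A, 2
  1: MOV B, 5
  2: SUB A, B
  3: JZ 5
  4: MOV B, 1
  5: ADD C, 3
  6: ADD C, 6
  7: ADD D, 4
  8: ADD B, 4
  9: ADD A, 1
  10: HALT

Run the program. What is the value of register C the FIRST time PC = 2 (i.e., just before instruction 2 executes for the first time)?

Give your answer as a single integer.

Step 1: PC=0 exec 'MOV A, 2'. After: A=2 B=0 C=0 D=0 ZF=0 PC=1
Step 2: PC=1 exec 'MOV B, 5'. After: A=2 B=5 C=0 D=0 ZF=0 PC=2
First time PC=2: C=0

0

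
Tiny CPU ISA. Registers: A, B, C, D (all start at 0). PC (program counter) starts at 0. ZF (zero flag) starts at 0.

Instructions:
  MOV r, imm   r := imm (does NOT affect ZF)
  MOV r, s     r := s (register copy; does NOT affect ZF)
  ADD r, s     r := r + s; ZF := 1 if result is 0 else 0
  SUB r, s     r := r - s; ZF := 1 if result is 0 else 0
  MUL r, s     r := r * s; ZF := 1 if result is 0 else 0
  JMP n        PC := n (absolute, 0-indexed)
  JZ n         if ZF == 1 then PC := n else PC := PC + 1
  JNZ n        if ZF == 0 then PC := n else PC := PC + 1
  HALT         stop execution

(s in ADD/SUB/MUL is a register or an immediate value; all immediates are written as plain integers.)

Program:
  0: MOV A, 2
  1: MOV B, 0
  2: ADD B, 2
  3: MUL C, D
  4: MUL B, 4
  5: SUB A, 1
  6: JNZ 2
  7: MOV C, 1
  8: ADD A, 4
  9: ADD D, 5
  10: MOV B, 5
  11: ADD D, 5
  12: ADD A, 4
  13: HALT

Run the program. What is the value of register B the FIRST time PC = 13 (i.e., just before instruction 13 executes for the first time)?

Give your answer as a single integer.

Step 1: PC=0 exec 'MOV A, 2'. After: A=2 B=0 C=0 D=0 ZF=0 PC=1
Step 2: PC=1 exec 'MOV B, 0'. After: A=2 B=0 C=0 D=0 ZF=0 PC=2
Step 3: PC=2 exec 'ADD B, 2'. After: A=2 B=2 C=0 D=0 ZF=0 PC=3
Step 4: PC=3 exec 'MUL C, D'. After: A=2 B=2 C=0 D=0 ZF=1 PC=4
Step 5: PC=4 exec 'MUL B, 4'. After: A=2 B=8 C=0 D=0 ZF=0 PC=5
Step 6: PC=5 exec 'SUB A, 1'. After: A=1 B=8 C=0 D=0 ZF=0 PC=6
Step 7: PC=6 exec 'JNZ 2'. After: A=1 B=8 C=0 D=0 ZF=0 PC=2
Step 8: PC=2 exec 'ADD B, 2'. After: A=1 B=10 C=0 D=0 ZF=0 PC=3
Step 9: PC=3 exec 'MUL C, D'. After: A=1 B=10 C=0 D=0 ZF=1 PC=4
Step 10: PC=4 exec 'MUL B, 4'. After: A=1 B=40 C=0 D=0 ZF=0 PC=5
Step 11: PC=5 exec 'SUB A, 1'. After: A=0 B=40 C=0 D=0 ZF=1 PC=6
Step 12: PC=6 exec 'JNZ 2'. After: A=0 B=40 C=0 D=0 ZF=1 PC=7
Step 13: PC=7 exec 'MOV C, 1'. After: A=0 B=40 C=1 D=0 ZF=1 PC=8
Step 14: PC=8 exec 'ADD A, 4'. After: A=4 B=40 C=1 D=0 ZF=0 PC=9
Step 15: PC=9 exec 'ADD D, 5'. After: A=4 B=40 C=1 D=5 ZF=0 PC=10
Step 16: PC=10 exec 'MOV B, 5'. After: A=4 B=5 C=1 D=5 ZF=0 PC=11
Step 17: PC=11 exec 'ADD D, 5'. After: A=4 B=5 C=1 D=10 ZF=0 PC=12
Step 18: PC=12 exec 'ADD A, 4'. After: A=8 B=5 C=1 D=10 ZF=0 PC=13
First time PC=13: B=5

5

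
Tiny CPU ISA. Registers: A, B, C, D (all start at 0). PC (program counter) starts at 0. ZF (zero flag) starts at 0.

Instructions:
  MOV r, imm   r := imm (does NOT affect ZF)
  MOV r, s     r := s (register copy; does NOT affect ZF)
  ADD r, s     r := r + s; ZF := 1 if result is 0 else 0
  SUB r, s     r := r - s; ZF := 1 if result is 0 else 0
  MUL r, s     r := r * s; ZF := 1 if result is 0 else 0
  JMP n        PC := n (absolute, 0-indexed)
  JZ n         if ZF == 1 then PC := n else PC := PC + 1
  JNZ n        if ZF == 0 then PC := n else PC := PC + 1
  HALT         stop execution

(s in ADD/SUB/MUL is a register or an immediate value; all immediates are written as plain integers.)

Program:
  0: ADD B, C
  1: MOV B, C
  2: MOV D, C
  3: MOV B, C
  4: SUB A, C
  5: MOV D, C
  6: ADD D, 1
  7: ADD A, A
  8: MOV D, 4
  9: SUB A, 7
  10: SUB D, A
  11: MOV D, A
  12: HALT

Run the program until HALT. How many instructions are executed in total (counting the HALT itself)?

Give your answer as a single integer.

Step 1: PC=0 exec 'ADD B, C'. After: A=0 B=0 C=0 D=0 ZF=1 PC=1
Step 2: PC=1 exec 'MOV B, C'. After: A=0 B=0 C=0 D=0 ZF=1 PC=2
Step 3: PC=2 exec 'MOV D, C'. After: A=0 B=0 C=0 D=0 ZF=1 PC=3
Step 4: PC=3 exec 'MOV B, C'. After: A=0 B=0 C=0 D=0 ZF=1 PC=4
Step 5: PC=4 exec 'SUB A, C'. After: A=0 B=0 C=0 D=0 ZF=1 PC=5
Step 6: PC=5 exec 'MOV D, C'. After: A=0 B=0 C=0 D=0 ZF=1 PC=6
Step 7: PC=6 exec 'ADD D, 1'. After: A=0 B=0 C=0 D=1 ZF=0 PC=7
Step 8: PC=7 exec 'ADD A, A'. After: A=0 B=0 C=0 D=1 ZF=1 PC=8
Step 9: PC=8 exec 'MOV D, 4'. After: A=0 B=0 C=0 D=4 ZF=1 PC=9
Step 10: PC=9 exec 'SUB A, 7'. After: A=-7 B=0 C=0 D=4 ZF=0 PC=10
Step 11: PC=10 exec 'SUB D, A'. After: A=-7 B=0 C=0 D=11 ZF=0 PC=11
Step 12: PC=11 exec 'MOV D, A'. After: A=-7 B=0 C=0 D=-7 ZF=0 PC=12
Step 13: PC=12 exec 'HALT'. After: A=-7 B=0 C=0 D=-7 ZF=0 PC=12 HALTED
Total instructions executed: 13

Answer: 13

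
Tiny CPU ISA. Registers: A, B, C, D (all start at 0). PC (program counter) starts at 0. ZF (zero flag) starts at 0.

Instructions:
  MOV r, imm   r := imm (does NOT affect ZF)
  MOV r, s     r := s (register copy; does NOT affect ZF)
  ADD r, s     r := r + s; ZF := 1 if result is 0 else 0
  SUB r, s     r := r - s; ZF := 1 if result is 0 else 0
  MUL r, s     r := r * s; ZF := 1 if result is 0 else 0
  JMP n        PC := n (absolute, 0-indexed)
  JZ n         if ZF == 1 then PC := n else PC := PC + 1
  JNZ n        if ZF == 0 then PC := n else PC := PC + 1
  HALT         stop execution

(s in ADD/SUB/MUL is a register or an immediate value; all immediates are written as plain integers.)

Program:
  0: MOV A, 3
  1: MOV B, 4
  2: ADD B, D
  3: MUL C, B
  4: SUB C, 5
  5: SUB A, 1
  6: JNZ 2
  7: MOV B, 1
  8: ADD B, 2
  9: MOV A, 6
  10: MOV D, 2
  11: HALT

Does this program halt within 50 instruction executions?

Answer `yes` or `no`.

Answer: yes

Derivation:
Step 1: PC=0 exec 'MOV A, 3'. After: A=3 B=0 C=0 D=0 ZF=0 PC=1
Step 2: PC=1 exec 'MOV B, 4'. After: A=3 B=4 C=0 D=0 ZF=0 PC=2
Step 3: PC=2 exec 'ADD B, D'. After: A=3 B=4 C=0 D=0 ZF=0 PC=3
Step 4: PC=3 exec 'MUL C, B'. After: A=3 B=4 C=0 D=0 ZF=1 PC=4
Step 5: PC=4 exec 'SUB C, 5'. After: A=3 B=4 C=-5 D=0 ZF=0 PC=5
Step 6: PC=5 exec 'SUB A, 1'. After: A=2 B=4 C=-5 D=0 ZF=0 PC=6
Step 7: PC=6 exec 'JNZ 2'. After: A=2 B=4 C=-5 D=0 ZF=0 PC=2
Step 8: PC=2 exec 'ADD B, D'. After: A=2 B=4 C=-5 D=0 ZF=0 PC=3
Step 9: PC=3 exec 'MUL C, B'. After: A=2 B=4 C=-20 D=0 ZF=0 PC=4
Step 10: PC=4 exec 'SUB C, 5'. After: A=2 B=4 C=-25 D=0 ZF=0 PC=5
Step 11: PC=5 exec 'SUB A, 1'. After: A=1 B=4 C=-25 D=0 ZF=0 PC=6
Step 12: PC=6 exec 'JNZ 2'. After: A=1 B=4 C=-25 D=0 ZF=0 PC=2
Step 13: PC=2 exec 'ADD B, D'. After: A=1 B=4 C=-25 D=0 ZF=0 PC=3
Step 14: PC=3 exec 'MUL C, B'. After: A=1 B=4 C=-100 D=0 ZF=0 PC=4
Step 15: PC=4 exec 'SUB C, 5'. After: A=1 B=4 C=-105 D=0 ZF=0 PC=5
Step 16: PC=5 exec 'SUB A, 1'. After: A=0 B=4 C=-105 D=0 ZF=1 PC=6
Step 17: PC=6 exec 'JNZ 2'. After: A=0 B=4 C=-105 D=0 ZF=1 PC=7
Step 18: PC=7 exec 'MOV B, 1'. After: A=0 B=1 C=-105 D=0 ZF=1 PC=8
Step 19: PC=8 exec 'ADD B, 2'. After: A=0 B=3 C=-105 D=0 ZF=0 PC=9
Step 20: PC=9 exec 'MOV A, 6'. After: A=6 B=3 C=-105 D=0 ZF=0 PC=10
Step 21: PC=10 exec 'MOV D, 2'. After: A=6 B=3 C=-105 D=2 ZF=0 PC=11
Step 22: PC=11 exec 'HALT'. After: A=6 B=3 C=-105 D=2 ZF=0 PC=11 HALTED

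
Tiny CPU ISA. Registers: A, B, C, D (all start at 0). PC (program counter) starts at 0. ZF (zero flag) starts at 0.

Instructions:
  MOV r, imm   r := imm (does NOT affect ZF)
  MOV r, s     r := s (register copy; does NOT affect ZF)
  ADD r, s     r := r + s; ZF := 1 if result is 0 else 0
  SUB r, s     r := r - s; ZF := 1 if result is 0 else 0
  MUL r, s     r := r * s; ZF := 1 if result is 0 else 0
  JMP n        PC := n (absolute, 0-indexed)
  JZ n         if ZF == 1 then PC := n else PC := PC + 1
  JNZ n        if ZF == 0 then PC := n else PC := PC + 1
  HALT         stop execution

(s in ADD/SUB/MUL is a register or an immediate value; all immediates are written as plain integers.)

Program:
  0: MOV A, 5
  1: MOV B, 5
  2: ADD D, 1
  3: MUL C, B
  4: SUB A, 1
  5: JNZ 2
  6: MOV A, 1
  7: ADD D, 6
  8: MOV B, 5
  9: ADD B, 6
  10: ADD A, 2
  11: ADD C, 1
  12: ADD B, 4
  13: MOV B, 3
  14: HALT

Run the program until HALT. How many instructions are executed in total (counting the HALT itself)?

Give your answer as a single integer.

Step 1: PC=0 exec 'MOV A, 5'. After: A=5 B=0 C=0 D=0 ZF=0 PC=1
Step 2: PC=1 exec 'MOV B, 5'. After: A=5 B=5 C=0 D=0 ZF=0 PC=2
Step 3: PC=2 exec 'ADD D, 1'. After: A=5 B=5 C=0 D=1 ZF=0 PC=3
Step 4: PC=3 exec 'MUL C, B'. After: A=5 B=5 C=0 D=1 ZF=1 PC=4
Step 5: PC=4 exec 'SUB A, 1'. After: A=4 B=5 C=0 D=1 ZF=0 PC=5
Step 6: PC=5 exec 'JNZ 2'. After: A=4 B=5 C=0 D=1 ZF=0 PC=2
Step 7: PC=2 exec 'ADD D, 1'. After: A=4 B=5 C=0 D=2 ZF=0 PC=3
Step 8: PC=3 exec 'MUL C, B'. After: A=4 B=5 C=0 D=2 ZF=1 PC=4
Step 9: PC=4 exec 'SUB A, 1'. After: A=3 B=5 C=0 D=2 ZF=0 PC=5
Step 10: PC=5 exec 'JNZ 2'. After: A=3 B=5 C=0 D=2 ZF=0 PC=2
Step 11: PC=2 exec 'ADD D, 1'. After: A=3 B=5 C=0 D=3 ZF=0 PC=3
Step 12: PC=3 exec 'MUL C, B'. After: A=3 B=5 C=0 D=3 ZF=1 PC=4
Step 13: PC=4 exec 'SUB A, 1'. After: A=2 B=5 C=0 D=3 ZF=0 PC=5
Step 14: PC=5 exec 'JNZ 2'. After: A=2 B=5 C=0 D=3 ZF=0 PC=2
Step 15: PC=2 exec 'ADD D, 1'. After: A=2 B=5 C=0 D=4 ZF=0 PC=3
Step 16: PC=3 exec 'MUL C, B'. After: A=2 B=5 C=0 D=4 ZF=1 PC=4
Step 17: PC=4 exec 'SUB A, 1'. After: A=1 B=5 C=0 D=4 ZF=0 PC=5
Step 18: PC=5 exec 'JNZ 2'. After: A=1 B=5 C=0 D=4 ZF=0 PC=2
Step 19: PC=2 exec 'ADD D, 1'. After: A=1 B=5 C=0 D=5 ZF=0 PC=3
Step 20: PC=3 exec 'MUL C, B'. After: A=1 B=5 C=0 D=5 ZF=1 PC=4
Step 21: PC=4 exec 'SUB A, 1'. After: A=0 B=5 C=0 D=5 ZF=1 PC=5
Step 22: PC=5 exec 'JNZ 2'. After: A=0 B=5 C=0 D=5 ZF=1 PC=6
Step 23: PC=6 exec 'MOV A, 1'. After: A=1 B=5 C=0 D=5 ZF=1 PC=7
Step 24: PC=7 exec 'ADD D, 6'. After: A=1 B=5 C=0 D=11 ZF=0 PC=8
Step 25: PC=8 exec 'MOV B, 5'. After: A=1 B=5 C=0 D=11 ZF=0 PC=9
Step 26: PC=9 exec 'ADD B, 6'. After: A=1 B=11 C=0 D=11 ZF=0 PC=10
Step 27: PC=10 exec 'ADD A, 2'. After: A=3 B=11 C=0 D=11 ZF=0 PC=11
Step 28: PC=11 exec 'ADD C, 1'. After: A=3 B=11 C=1 D=11 ZF=0 PC=12
Step 29: PC=12 exec 'ADD B, 4'. After: A=3 B=15 C=1 D=11 ZF=0 PC=13
Step 30: PC=13 exec 'MOV B, 3'. After: A=3 B=3 C=1 D=11 ZF=0 PC=14
Step 31: PC=14 exec 'HALT'. After: A=3 B=3 C=1 D=11 ZF=0 PC=14 HALTED
Total instructions executed: 31

Answer: 31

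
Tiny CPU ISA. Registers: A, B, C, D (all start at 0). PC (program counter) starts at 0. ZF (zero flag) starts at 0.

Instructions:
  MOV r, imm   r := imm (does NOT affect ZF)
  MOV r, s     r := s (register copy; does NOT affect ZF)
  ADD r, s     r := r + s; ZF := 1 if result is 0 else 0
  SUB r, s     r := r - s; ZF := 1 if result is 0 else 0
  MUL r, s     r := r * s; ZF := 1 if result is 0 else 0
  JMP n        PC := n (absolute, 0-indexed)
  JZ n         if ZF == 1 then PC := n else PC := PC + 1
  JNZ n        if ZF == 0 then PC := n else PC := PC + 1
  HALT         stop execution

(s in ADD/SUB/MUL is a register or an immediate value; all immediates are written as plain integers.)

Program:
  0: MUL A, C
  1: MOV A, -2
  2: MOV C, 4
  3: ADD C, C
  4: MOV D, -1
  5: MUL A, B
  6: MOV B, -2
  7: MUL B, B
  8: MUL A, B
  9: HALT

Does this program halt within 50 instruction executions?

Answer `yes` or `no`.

Answer: yes

Derivation:
Step 1: PC=0 exec 'MUL A, C'. After: A=0 B=0 C=0 D=0 ZF=1 PC=1
Step 2: PC=1 exec 'MOV A, -2'. After: A=-2 B=0 C=0 D=0 ZF=1 PC=2
Step 3: PC=2 exec 'MOV C, 4'. After: A=-2 B=0 C=4 D=0 ZF=1 PC=3
Step 4: PC=3 exec 'ADD C, C'. After: A=-2 B=0 C=8 D=0 ZF=0 PC=4
Step 5: PC=4 exec 'MOV D, -1'. After: A=-2 B=0 C=8 D=-1 ZF=0 PC=5
Step 6: PC=5 exec 'MUL A, B'. After: A=0 B=0 C=8 D=-1 ZF=1 PC=6
Step 7: PC=6 exec 'MOV B, -2'. After: A=0 B=-2 C=8 D=-1 ZF=1 PC=7
Step 8: PC=7 exec 'MUL B, B'. After: A=0 B=4 C=8 D=-1 ZF=0 PC=8
Step 9: PC=8 exec 'MUL A, B'. After: A=0 B=4 C=8 D=-1 ZF=1 PC=9
Step 10: PC=9 exec 'HALT'. After: A=0 B=4 C=8 D=-1 ZF=1 PC=9 HALTED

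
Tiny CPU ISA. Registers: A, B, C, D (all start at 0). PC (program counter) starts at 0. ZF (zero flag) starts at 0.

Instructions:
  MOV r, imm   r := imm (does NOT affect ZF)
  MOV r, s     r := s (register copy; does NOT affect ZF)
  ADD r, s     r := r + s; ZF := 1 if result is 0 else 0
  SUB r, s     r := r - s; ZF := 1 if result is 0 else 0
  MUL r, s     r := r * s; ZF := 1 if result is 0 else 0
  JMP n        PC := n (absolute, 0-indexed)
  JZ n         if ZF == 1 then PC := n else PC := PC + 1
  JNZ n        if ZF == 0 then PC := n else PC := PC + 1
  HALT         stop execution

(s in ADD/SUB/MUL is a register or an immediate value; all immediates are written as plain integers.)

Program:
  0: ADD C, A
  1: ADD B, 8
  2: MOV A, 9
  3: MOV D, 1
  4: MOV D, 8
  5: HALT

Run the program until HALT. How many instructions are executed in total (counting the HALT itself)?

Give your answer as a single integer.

Step 1: PC=0 exec 'ADD C, A'. After: A=0 B=0 C=0 D=0 ZF=1 PC=1
Step 2: PC=1 exec 'ADD B, 8'. After: A=0 B=8 C=0 D=0 ZF=0 PC=2
Step 3: PC=2 exec 'MOV A, 9'. After: A=9 B=8 C=0 D=0 ZF=0 PC=3
Step 4: PC=3 exec 'MOV D, 1'. After: A=9 B=8 C=0 D=1 ZF=0 PC=4
Step 5: PC=4 exec 'MOV D, 8'. After: A=9 B=8 C=0 D=8 ZF=0 PC=5
Step 6: PC=5 exec 'HALT'. After: A=9 B=8 C=0 D=8 ZF=0 PC=5 HALTED
Total instructions executed: 6

Answer: 6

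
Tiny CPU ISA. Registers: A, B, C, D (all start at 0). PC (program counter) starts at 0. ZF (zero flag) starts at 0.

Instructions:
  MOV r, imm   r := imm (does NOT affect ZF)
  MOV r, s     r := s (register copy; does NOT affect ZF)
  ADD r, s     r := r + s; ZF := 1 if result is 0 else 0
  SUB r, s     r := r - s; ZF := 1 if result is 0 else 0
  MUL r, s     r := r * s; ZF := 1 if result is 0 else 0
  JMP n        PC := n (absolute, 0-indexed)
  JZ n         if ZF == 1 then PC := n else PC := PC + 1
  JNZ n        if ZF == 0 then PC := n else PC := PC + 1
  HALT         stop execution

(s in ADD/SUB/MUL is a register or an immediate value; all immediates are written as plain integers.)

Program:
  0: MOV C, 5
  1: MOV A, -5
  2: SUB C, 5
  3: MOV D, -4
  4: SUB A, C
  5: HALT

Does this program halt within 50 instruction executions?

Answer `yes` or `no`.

Answer: yes

Derivation:
Step 1: PC=0 exec 'MOV C, 5'. After: A=0 B=0 C=5 D=0 ZF=0 PC=1
Step 2: PC=1 exec 'MOV A, -5'. After: A=-5 B=0 C=5 D=0 ZF=0 PC=2
Step 3: PC=2 exec 'SUB C, 5'. After: A=-5 B=0 C=0 D=0 ZF=1 PC=3
Step 4: PC=3 exec 'MOV D, -4'. After: A=-5 B=0 C=0 D=-4 ZF=1 PC=4
Step 5: PC=4 exec 'SUB A, C'. After: A=-5 B=0 C=0 D=-4 ZF=0 PC=5
Step 6: PC=5 exec 'HALT'. After: A=-5 B=0 C=0 D=-4 ZF=0 PC=5 HALTED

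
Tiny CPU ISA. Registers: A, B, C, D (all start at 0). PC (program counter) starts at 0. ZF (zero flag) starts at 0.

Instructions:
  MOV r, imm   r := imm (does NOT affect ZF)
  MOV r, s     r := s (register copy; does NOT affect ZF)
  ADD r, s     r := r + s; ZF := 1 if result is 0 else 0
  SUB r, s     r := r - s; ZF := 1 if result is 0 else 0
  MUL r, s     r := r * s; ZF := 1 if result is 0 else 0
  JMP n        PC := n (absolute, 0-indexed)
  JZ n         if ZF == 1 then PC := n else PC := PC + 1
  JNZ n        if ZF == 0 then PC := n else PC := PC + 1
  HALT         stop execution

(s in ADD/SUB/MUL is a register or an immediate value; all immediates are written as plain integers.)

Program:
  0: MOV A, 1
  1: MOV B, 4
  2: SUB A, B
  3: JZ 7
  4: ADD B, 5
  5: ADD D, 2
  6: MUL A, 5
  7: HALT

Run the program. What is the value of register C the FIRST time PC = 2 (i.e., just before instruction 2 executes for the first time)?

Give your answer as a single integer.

Step 1: PC=0 exec 'MOV A, 1'. After: A=1 B=0 C=0 D=0 ZF=0 PC=1
Step 2: PC=1 exec 'MOV B, 4'. After: A=1 B=4 C=0 D=0 ZF=0 PC=2
First time PC=2: C=0

0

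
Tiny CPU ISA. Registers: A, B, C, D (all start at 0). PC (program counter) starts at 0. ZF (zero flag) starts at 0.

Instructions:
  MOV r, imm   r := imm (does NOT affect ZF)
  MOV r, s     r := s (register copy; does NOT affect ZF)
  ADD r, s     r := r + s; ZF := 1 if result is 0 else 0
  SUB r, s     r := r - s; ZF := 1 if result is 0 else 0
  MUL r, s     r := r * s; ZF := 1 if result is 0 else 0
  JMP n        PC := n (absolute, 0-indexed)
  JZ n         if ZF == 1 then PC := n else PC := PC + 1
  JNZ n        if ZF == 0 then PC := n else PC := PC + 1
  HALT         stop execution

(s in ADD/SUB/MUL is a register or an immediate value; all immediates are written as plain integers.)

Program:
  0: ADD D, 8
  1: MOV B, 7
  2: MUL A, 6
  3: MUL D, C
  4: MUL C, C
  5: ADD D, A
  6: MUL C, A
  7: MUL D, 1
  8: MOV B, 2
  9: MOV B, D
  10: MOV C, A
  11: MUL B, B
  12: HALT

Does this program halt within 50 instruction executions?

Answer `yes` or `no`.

Step 1: PC=0 exec 'ADD D, 8'. After: A=0 B=0 C=0 D=8 ZF=0 PC=1
Step 2: PC=1 exec 'MOV B, 7'. After: A=0 B=7 C=0 D=8 ZF=0 PC=2
Step 3: PC=2 exec 'MUL A, 6'. After: A=0 B=7 C=0 D=8 ZF=1 PC=3
Step 4: PC=3 exec 'MUL D, C'. After: A=0 B=7 C=0 D=0 ZF=1 PC=4
Step 5: PC=4 exec 'MUL C, C'. After: A=0 B=7 C=0 D=0 ZF=1 PC=5
Step 6: PC=5 exec 'ADD D, A'. After: A=0 B=7 C=0 D=0 ZF=1 PC=6
Step 7: PC=6 exec 'MUL C, A'. After: A=0 B=7 C=0 D=0 ZF=1 PC=7
Step 8: PC=7 exec 'MUL D, 1'. After: A=0 B=7 C=0 D=0 ZF=1 PC=8
Step 9: PC=8 exec 'MOV B, 2'. After: A=0 B=2 C=0 D=0 ZF=1 PC=9
Step 10: PC=9 exec 'MOV B, D'. After: A=0 B=0 C=0 D=0 ZF=1 PC=10
Step 11: PC=10 exec 'MOV C, A'. After: A=0 B=0 C=0 D=0 ZF=1 PC=11
Step 12: PC=11 exec 'MUL B, B'. After: A=0 B=0 C=0 D=0 ZF=1 PC=12
Step 13: PC=12 exec 'HALT'. After: A=0 B=0 C=0 D=0 ZF=1 PC=12 HALTED

Answer: yes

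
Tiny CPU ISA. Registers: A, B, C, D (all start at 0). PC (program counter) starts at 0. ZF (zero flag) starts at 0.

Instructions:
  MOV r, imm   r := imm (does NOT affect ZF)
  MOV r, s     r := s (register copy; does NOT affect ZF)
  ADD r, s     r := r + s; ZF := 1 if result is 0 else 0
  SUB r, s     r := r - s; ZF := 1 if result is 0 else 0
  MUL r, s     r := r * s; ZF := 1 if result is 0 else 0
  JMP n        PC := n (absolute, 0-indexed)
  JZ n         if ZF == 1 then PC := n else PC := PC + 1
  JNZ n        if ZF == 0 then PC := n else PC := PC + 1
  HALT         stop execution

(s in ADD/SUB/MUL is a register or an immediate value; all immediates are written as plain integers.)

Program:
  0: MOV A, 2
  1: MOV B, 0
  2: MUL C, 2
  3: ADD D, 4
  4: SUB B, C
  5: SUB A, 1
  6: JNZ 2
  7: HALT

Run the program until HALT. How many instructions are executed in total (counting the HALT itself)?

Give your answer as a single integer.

Step 1: PC=0 exec 'MOV A, 2'. After: A=2 B=0 C=0 D=0 ZF=0 PC=1
Step 2: PC=1 exec 'MOV B, 0'. After: A=2 B=0 C=0 D=0 ZF=0 PC=2
Step 3: PC=2 exec 'MUL C, 2'. After: A=2 B=0 C=0 D=0 ZF=1 PC=3
Step 4: PC=3 exec 'ADD D, 4'. After: A=2 B=0 C=0 D=4 ZF=0 PC=4
Step 5: PC=4 exec 'SUB B, C'. After: A=2 B=0 C=0 D=4 ZF=1 PC=5
Step 6: PC=5 exec 'SUB A, 1'. After: A=1 B=0 C=0 D=4 ZF=0 PC=6
Step 7: PC=6 exec 'JNZ 2'. After: A=1 B=0 C=0 D=4 ZF=0 PC=2
Step 8: PC=2 exec 'MUL C, 2'. After: A=1 B=0 C=0 D=4 ZF=1 PC=3
Step 9: PC=3 exec 'ADD D, 4'. After: A=1 B=0 C=0 D=8 ZF=0 PC=4
Step 10: PC=4 exec 'SUB B, C'. After: A=1 B=0 C=0 D=8 ZF=1 PC=5
Step 11: PC=5 exec 'SUB A, 1'. After: A=0 B=0 C=0 D=8 ZF=1 PC=6
Step 12: PC=6 exec 'JNZ 2'. After: A=0 B=0 C=0 D=8 ZF=1 PC=7
Step 13: PC=7 exec 'HALT'. After: A=0 B=0 C=0 D=8 ZF=1 PC=7 HALTED
Total instructions executed: 13

Answer: 13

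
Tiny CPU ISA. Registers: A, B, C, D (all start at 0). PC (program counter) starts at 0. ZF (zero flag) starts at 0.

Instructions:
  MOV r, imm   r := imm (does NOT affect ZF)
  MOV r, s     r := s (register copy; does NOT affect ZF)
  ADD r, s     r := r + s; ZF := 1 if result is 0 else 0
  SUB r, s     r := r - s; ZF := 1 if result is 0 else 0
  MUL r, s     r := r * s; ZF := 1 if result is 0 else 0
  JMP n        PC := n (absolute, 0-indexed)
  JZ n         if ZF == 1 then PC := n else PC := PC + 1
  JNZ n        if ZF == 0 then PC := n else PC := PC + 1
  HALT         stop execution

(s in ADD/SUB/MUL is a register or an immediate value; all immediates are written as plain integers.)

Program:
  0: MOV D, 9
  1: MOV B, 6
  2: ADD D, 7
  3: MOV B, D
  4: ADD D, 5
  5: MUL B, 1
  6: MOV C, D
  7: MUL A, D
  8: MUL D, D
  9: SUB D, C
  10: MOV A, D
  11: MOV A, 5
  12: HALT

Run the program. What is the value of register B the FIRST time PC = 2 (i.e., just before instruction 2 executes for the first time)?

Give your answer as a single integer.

Step 1: PC=0 exec 'MOV D, 9'. After: A=0 B=0 C=0 D=9 ZF=0 PC=1
Step 2: PC=1 exec 'MOV B, 6'. After: A=0 B=6 C=0 D=9 ZF=0 PC=2
First time PC=2: B=6

6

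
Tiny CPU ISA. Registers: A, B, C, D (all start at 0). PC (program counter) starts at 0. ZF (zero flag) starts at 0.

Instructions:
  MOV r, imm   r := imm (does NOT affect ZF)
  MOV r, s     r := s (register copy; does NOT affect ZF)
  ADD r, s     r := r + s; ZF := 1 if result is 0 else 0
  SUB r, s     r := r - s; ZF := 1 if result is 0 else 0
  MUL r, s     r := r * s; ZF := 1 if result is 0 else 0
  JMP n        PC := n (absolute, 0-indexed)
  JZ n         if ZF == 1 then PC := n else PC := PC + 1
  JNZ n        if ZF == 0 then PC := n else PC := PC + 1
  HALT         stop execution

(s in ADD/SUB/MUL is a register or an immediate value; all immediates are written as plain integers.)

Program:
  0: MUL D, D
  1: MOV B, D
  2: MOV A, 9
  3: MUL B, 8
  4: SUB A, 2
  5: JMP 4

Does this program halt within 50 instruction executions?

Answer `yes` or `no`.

Step 1: PC=0 exec 'MUL D, D'. After: A=0 B=0 C=0 D=0 ZF=1 PC=1
Step 2: PC=1 exec 'MOV B, D'. After: A=0 B=0 C=0 D=0 ZF=1 PC=2
Step 3: PC=2 exec 'MOV A, 9'. After: A=9 B=0 C=0 D=0 ZF=1 PC=3
Step 4: PC=3 exec 'MUL B, 8'. After: A=9 B=0 C=0 D=0 ZF=1 PC=4
Step 5: PC=4 exec 'SUB A, 2'. After: A=7 B=0 C=0 D=0 ZF=0 PC=5
Step 6: PC=5 exec 'JMP 4'. After: A=7 B=0 C=0 D=0 ZF=0 PC=4
Step 7: PC=4 exec 'SUB A, 2'. After: A=5 B=0 C=0 D=0 ZF=0 PC=5
Step 8: PC=5 exec 'JMP 4'. After: A=5 B=0 C=0 D=0 ZF=0 PC=4
Step 9: PC=4 exec 'SUB A, 2'. After: A=3 B=0 C=0 D=0 ZF=0 PC=5
Step 10: PC=5 exec 'JMP 4'. After: A=3 B=0 C=0 D=0 ZF=0 PC=4
Step 11: PC=4 exec 'SUB A, 2'. After: A=1 B=0 C=0 D=0 ZF=0 PC=5
Step 12: PC=5 exec 'JMP 4'. After: A=1 B=0 C=0 D=0 ZF=0 PC=4
Step 13: PC=4 exec 'SUB A, 2'. After: A=-1 B=0 C=0 D=0 ZF=0 PC=5
Step 14: PC=5 exec 'JMP 4'. After: A=-1 B=0 C=0 D=0 ZF=0 PC=4
Step 15: PC=4 exec 'SUB A, 2'. After: A=-3 B=0 C=0 D=0 ZF=0 PC=5
After 50 steps: not halted. PC revisits the same instructions with no path to HALT; will never halt.

Answer: no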